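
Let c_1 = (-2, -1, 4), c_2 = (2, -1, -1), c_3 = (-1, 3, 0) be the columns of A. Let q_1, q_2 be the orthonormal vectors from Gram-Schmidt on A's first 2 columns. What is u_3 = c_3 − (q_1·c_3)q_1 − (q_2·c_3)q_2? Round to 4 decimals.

q_1 = c_1/‖c_1‖ = (-2, -1, 4)/4.5826 = (-0.4364, -0.2182, 0.8729).
r_{12} = q_1·c_2 = -1.5275.
u_2 = c_2 + 1.5275·q_1 = (1.3333, -1.3333, 0.3333).
‖u_2‖ = 1.9149, so q_2 = (0.6963, -0.6963, 0.1741).
r_{13} = q_1·c_3 = -0.2182; r_{23} = q_2·c_3 = -2.7852.
u_3 = c_3 + 0.2182·q_1 + 2.7852·q_2 = (0.8442, 1.0130, 0.6753).

u_3 = (0.8442, 1.0130, 0.6753)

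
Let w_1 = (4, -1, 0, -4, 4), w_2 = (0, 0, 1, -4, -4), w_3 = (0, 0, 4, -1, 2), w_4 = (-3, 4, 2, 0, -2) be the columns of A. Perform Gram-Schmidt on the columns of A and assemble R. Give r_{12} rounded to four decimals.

w_1 = (4, -1, 0, -4, 4); ‖w_1‖ = 7.0000, so e_1 = (0.5714, -0.1429, 0.0000, -0.5714, 0.5714).
r_{12} = e_1·w_2 = 0.0000.

r_{12} = 0.0000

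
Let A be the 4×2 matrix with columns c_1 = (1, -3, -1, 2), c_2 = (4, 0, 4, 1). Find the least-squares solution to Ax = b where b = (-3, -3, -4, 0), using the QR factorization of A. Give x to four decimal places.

x = (0.7862, -0.8961)

q_1 = c_1/‖c_1‖ = (1, -3, -1, 2)/3.8730 = (0.2582, -0.7746, -0.2582, 0.5164).
r_{12} = q_1·c_2 = 0.5164.
u_2 = c_2 − 0.5164·q_1 = (3.8667, 0.4000, 4.1333, 0.7333).
‖u_2‖ = 5.7213, so q_2 = (0.6758, 0.0699, 0.7224, 0.1282).
Qᵀb = (2.5820, -5.1270).
Back-substitute: x_2 = -5.1270/5.7213 = -0.8961.
x_1 = (2.5820 − 0.5164·(-0.8961))/3.8730 = 0.7862.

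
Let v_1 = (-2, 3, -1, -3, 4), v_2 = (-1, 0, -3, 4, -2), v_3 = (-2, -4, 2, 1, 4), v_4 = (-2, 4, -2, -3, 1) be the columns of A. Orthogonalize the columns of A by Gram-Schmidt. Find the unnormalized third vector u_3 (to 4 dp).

u_3 = (-2.3460, -3.9048, 1.1206, 2.0349, 3.5619)

v_1 = (-2, 3, -1, -3, 4); ‖v_1‖ = 6.2450, so q_1 = (-0.3203, 0.4804, -0.1601, -0.4804, 0.6405).
q_1·v_2 = (-0.3203)·(-1) + 0.4804·0 + (-0.1601)·(-3) + (-0.4804)·4 + 0.6405·(-2) = -2.4019.
u_2 = v_2 + 2.4019·q_1 = (-1.7692, 1.1538, -3.3846, 2.8462, -0.4615).
‖u_2‖ = 4.9225, so q_2 = (-0.3594, 0.2344, -0.6876, 0.5782, -0.0938).
q_1·v_3 = (-0.3203)·(-2) + 0.4804·(-4) + (-0.1601)·2 + (-0.4804)·1 + 0.6405·4 = 0.4804; q_2·v_3 = (-0.3594)·(-2) + 0.2344·(-4) + (-0.6876)·2 + 0.5782·1 + (-0.0938)·4 = -1.3908.
u_3 = v_3 − 0.4804·q_1 + 1.3908·q_2 = (-2.3460, -3.9048, 1.1206, 2.0349, 3.5619).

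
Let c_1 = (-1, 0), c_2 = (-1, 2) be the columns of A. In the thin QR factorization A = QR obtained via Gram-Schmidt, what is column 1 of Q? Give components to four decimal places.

c_1 = (-1, 0); ‖c_1‖ = 1.0000, so e_1 = (-1.0000, 0.0000).

e_1 = (-1.0000, 0.0000)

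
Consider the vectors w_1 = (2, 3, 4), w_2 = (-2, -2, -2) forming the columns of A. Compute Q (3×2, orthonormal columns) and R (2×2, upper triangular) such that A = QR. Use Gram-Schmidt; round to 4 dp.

w_1 = (2, 3, 4); ‖w_1‖ = 5.3852, so e_1 = (0.3714, 0.5571, 0.7428).
e_1·w_2 = 0.3714·(-2) + 0.5571·(-2) + 0.7428·(-2) = -3.3425.
u_2 = w_2 + 3.3425·e_1 = (-0.7586, -0.1379, 0.4828).
‖u_2‖ = 0.9097, so e_2 = (-0.8339, -0.1516, 0.5307).

Q = [[0.3714, -0.8339], [0.5571, -0.1516], [0.7428, 0.5307]], R = [[5.3852, -3.3425], [0.0000, 0.9097]]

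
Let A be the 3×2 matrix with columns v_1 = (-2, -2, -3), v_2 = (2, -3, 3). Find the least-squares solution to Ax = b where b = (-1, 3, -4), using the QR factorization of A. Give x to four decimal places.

x = (0.0462, -1.0308)

v_1 = (-2, -2, -3); ‖v_1‖ = 4.1231, so q_1 = (-0.4851, -0.4851, -0.7276).
q_1·v_2 = (-0.4851)·2 + (-0.4851)·(-3) + (-0.7276)·3 = -1.6977.
u_2 = v_2 + 1.6977·q_1 = (1.1765, -3.8235, 1.7647).
‖u_2‖ = 4.3724, so q_2 = (0.2691, -0.8745, 0.4036).
Qᵀb = (1.9403, -4.5069).
Back-substitute: x_2 = -4.5069/4.3724 = -1.0308.
x_1 = (1.9403 + 1.6977·(-1.0308))/4.1231 = 0.0462.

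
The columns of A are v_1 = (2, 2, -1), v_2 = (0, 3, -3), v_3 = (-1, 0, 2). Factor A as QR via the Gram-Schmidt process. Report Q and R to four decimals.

q_1 = v_1/‖v_1‖ = (2, 2, -1)/3.0000 = (0.6667, 0.6667, -0.3333).
r_{12} = q_1·v_2 = 3.0000.
u_2 = v_2 − 3.0000·q_1 = (-2.0000, 1.0000, -2.0000).
‖u_2‖ = 3.0000, so q_2 = (-0.6667, 0.3333, -0.6667).
r_{13} = q_1·v_3 = -1.3333; r_{23} = q_2·v_3 = -0.6667.
u_3 = v_3 + 1.3333·q_1 + 0.6667·q_2 = (-0.5556, 1.1111, 1.1111).
‖u_3‖ = 1.6667, so q_3 = (-0.3333, 0.6667, 0.6667).

Q = [[0.6667, -0.6667, -0.3333], [0.6667, 0.3333, 0.6667], [-0.3333, -0.6667, 0.6667]], R = [[3.0000, 3.0000, -1.3333], [0.0000, 3.0000, -0.6667], [0.0000, 0.0000, 1.6667]]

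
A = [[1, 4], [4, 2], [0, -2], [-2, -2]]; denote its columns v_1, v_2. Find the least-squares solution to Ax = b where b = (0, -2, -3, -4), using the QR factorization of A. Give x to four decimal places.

v_1 = (1, 4, 0, -2); ‖v_1‖ = 4.5826, so e_1 = (0.2182, 0.8729, 0.0000, -0.4364).
e_1·v_2 = 0.2182·4 + 0.8729·2 + 0.0000·(-2) + (-0.4364)·(-2) = 3.4915.
u_2 = v_2 − 3.4915·e_1 = (3.2381, -1.0476, -2.0000, -0.4762).
‖u_2‖ = 3.9761, so e_2 = (0.8144, -0.2635, -0.5030, -0.1198).
Qᵀb = (0.0000, 2.5150).
Back-substitute: x_2 = 2.5150/3.9761 = 0.6325.
x_1 = (0.0000 − 3.4915·0.6325)/4.5826 = -0.4819.

x = (-0.4819, 0.6325)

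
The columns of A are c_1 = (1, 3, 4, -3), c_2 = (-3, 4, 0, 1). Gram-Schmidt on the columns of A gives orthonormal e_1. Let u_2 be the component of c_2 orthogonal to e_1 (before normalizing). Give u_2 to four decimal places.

u_2 = (-3.1714, 3.4857, -0.6857, 1.5143)

e_1 = c_1/‖c_1‖ = (1, 3, 4, -3)/5.9161 = (0.1690, 0.5071, 0.6761, -0.5071).
r_{12} = e_1·c_2 = 1.0142.
u_2 = c_2 − 1.0142·e_1 = (-3.1714, 3.4857, -0.6857, 1.5143).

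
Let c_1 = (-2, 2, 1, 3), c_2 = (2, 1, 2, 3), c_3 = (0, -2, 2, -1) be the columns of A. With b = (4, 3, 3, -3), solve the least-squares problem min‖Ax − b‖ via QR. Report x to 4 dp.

c_1 = (-2, 2, 1, 3); ‖c_1‖ = 4.2426, so e_1 = (-0.4714, 0.4714, 0.2357, 0.7071).
e_1·c_2 = (-0.4714)·2 + 0.4714·1 + 0.2357·2 + 0.7071·3 = 2.1213.
u_2 = c_2 − 2.1213·e_1 = (3.0000, 0.0000, 1.5000, 1.5000).
‖u_2‖ = 3.6742, so e_2 = (0.8165, 0.0000, 0.4082, 0.4082).
e_1·c_3 = (-0.4714)·0 + 0.4714·(-2) + 0.2357·2 + 0.7071·(-1) = -1.1785; e_2·c_3 = 0.8165·0 + (0.0000)·(-2) + 0.4082·2 + 0.4082·(-1) = 0.4082.
u_3 = c_3 + 1.1785·e_1 − 0.4082·e_2 = (-0.8889, -1.4444, 2.1111, -0.3333).
‖u_3‖ = 2.7285, so e_3 = (-0.3258, -0.5294, 0.7737, -0.1222).
Qᵀb = (-1.8856, 3.2660, -0.2036).
Back-substitute: x_3 = -0.2036/2.7285 = -0.0746.
x_2 = (3.2660 − 0.4082·(-0.0746))/3.6742 = 0.8972.
x_1 = (-1.8856 − 2.1213·0.8972 + 1.1785·(-0.0746))/4.2426 = -0.9138.

x = (-0.9138, 0.8972, -0.0746)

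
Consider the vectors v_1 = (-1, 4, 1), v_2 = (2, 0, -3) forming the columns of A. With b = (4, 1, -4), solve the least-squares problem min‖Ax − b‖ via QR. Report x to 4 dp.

x = (0.2297, 1.6268)

v_1 = (-1, 4, 1); ‖v_1‖ = 4.2426, so q_1 = (-0.2357, 0.9428, 0.2357).
q_1·v_2 = (-0.2357)·2 + 0.9428·0 + 0.2357·(-3) = -1.1785.
u_2 = v_2 + 1.1785·q_1 = (1.7222, 1.1111, -2.7222).
‖u_2‖ = 3.4075, so q_2 = (0.5054, 0.3261, -0.7989).
Qᵀb = (-0.9428, 5.5433).
Back-substitute: x_2 = 5.5433/3.4075 = 1.6268.
x_1 = (-0.9428 + 1.1785·1.6268)/4.2426 = 0.2297.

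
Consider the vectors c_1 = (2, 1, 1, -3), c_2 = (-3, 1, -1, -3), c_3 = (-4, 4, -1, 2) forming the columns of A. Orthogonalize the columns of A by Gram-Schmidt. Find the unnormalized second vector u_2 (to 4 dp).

c_1 = (2, 1, 1, -3); ‖c_1‖ = 3.8730, so e_1 = (0.5164, 0.2582, 0.2582, -0.7746).
e_1·c_2 = 0.5164·(-3) + 0.2582·1 + 0.2582·(-1) + (-0.7746)·(-3) = 0.7746.
u_2 = c_2 − 0.7746·e_1 = (-3.4000, 0.8000, -1.2000, -2.4000).

u_2 = (-3.4000, 0.8000, -1.2000, -2.4000)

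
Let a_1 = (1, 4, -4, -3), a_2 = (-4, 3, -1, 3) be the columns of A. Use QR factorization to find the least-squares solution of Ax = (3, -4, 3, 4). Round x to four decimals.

x = (-0.8556, -0.3552)

a_1 = (1, 4, -4, -3); ‖a_1‖ = 6.4807, so e_1 = (0.1543, 0.6172, -0.6172, -0.4629).
e_1·a_2 = 0.1543·(-4) + 0.6172·3 + (-0.6172)·(-1) + (-0.4629)·3 = 0.4629.
u_2 = a_2 − 0.4629·e_1 = (-4.0714, 2.7143, -0.7143, 3.2143).
‖u_2‖ = 5.8979, so e_2 = (-0.6903, 0.4602, -0.1211, 0.5450).
Qᵀb = (-5.7092, -2.0952).
Back-substitute: x_2 = -2.0952/5.8979 = -0.3552.
x_1 = (-5.7092 − 0.4629·(-0.3552))/6.4807 = -0.8556.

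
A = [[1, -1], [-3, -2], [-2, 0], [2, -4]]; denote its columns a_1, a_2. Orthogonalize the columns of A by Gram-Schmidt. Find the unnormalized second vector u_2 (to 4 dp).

u_2 = (-0.8333, -2.5000, -0.3333, -3.6667)

a_1 = (1, -3, -2, 2); ‖a_1‖ = 4.2426, so q_1 = (0.2357, -0.7071, -0.4714, 0.4714).
q_1·a_2 = 0.2357·(-1) + (-0.7071)·(-2) + (-0.4714)·0 + 0.4714·(-4) = -0.7071.
u_2 = a_2 + 0.7071·q_1 = (-0.8333, -2.5000, -0.3333, -3.6667).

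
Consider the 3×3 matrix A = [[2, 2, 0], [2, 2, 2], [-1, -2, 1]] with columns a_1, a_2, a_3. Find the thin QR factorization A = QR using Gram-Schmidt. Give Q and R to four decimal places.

e_1 = a_1/‖a_1‖ = (2, 2, -1)/3.0000 = (0.6667, 0.6667, -0.3333).
r_{12} = e_1·a_2 = 3.3333.
u_2 = a_2 − 3.3333·e_1 = (-0.2222, -0.2222, -0.8889).
‖u_2‖ = 0.9428, so e_2 = (-0.2357, -0.2357, -0.9428).
r_{13} = e_1·a_3 = 1.0000; r_{23} = e_2·a_3 = -1.4142.
u_3 = a_3 − 1.0000·e_1 + 1.4142·e_2 = (-1.0000, 1.0000, 0.0000).
‖u_3‖ = 1.4142, so e_3 = (-0.7071, 0.7071, 0.0000).

Q = [[0.6667, -0.2357, -0.7071], [0.6667, -0.2357, 0.7071], [-0.3333, -0.9428, 0.0000]], R = [[3.0000, 3.3333, 1.0000], [0.0000, 0.9428, -1.4142], [0.0000, 0.0000, 1.4142]]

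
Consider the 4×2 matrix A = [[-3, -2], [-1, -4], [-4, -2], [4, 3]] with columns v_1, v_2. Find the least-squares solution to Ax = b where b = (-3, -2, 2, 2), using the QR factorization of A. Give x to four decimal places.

v_1 = (-3, -1, -4, 4); ‖v_1‖ = 6.4807, so e_1 = (-0.4629, -0.1543, -0.6172, 0.6172).
e_1·v_2 = (-0.4629)·(-2) + (-0.1543)·(-4) + (-0.6172)·(-2) + 0.6172·3 = 4.6291.
u_2 = v_2 − 4.6291·e_1 = (0.1429, -3.2857, 0.8571, 0.1429).
‖u_2‖ = 3.4017, so e_2 = (0.0420, -0.9659, 0.2520, 0.0420).
Qᵀb = (1.6973, 2.3938).
Back-substitute: x_2 = 2.3938/3.4017 = 0.7037.
x_1 = (1.6973 − 4.6291·0.7037)/6.4807 = -0.2407.

x = (-0.2407, 0.7037)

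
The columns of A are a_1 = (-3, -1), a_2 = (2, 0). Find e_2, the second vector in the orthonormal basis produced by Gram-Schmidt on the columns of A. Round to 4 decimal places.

e_2 = (0.3162, -0.9487)

a_1 = (-3, -1); ‖a_1‖ = 3.1623, so e_1 = (-0.9487, -0.3162).
e_1·a_2 = (-0.9487)·2 + (-0.3162)·0 = -1.8974.
u_2 = a_2 + 1.8974·e_1 = (0.2000, -0.6000).
‖u_2‖ = 0.6325, so e_2 = (0.3162, -0.9487).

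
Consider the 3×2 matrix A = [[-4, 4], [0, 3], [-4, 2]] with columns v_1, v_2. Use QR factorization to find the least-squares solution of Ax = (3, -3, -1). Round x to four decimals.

x = (-0.5909, -0.4545)

q_1 = v_1/‖v_1‖ = (-4, 0, -4)/5.6569 = (-0.7071, 0.0000, -0.7071).
r_{12} = q_1·v_2 = -4.2426.
u_2 = v_2 + 4.2426·q_1 = (1.0000, 3.0000, -1.0000).
‖u_2‖ = 3.3166, so q_2 = (0.3015, 0.9045, -0.3015).
Qᵀb = (-1.4142, -1.5076).
Back-substitute: x_2 = -1.5076/3.3166 = -0.4545.
x_1 = (-1.4142 + 4.2426·(-0.4545))/5.6569 = -0.5909.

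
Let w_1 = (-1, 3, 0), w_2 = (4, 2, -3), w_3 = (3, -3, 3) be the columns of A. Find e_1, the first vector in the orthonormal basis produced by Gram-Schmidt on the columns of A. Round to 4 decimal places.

w_1 = (-1, 3, 0); ‖w_1‖ = 3.1623, so e_1 = (-0.3162, 0.9487, 0.0000).

e_1 = (-0.3162, 0.9487, 0.0000)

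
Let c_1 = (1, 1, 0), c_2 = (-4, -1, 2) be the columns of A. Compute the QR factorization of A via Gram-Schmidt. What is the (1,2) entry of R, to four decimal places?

r_{12} = -3.5355

c_1 = (1, 1, 0); ‖c_1‖ = 1.4142, so q_1 = (0.7071, 0.7071, 0.0000).
r_{12} = q_1·c_2 = -3.5355.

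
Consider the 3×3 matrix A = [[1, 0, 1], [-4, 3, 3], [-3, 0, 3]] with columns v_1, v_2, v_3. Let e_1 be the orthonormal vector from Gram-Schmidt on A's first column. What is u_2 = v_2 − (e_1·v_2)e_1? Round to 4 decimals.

u_2 = (0.4615, 1.1538, -1.3846)

v_1 = (1, -4, -3); ‖v_1‖ = 5.0990, so e_1 = (0.1961, -0.7845, -0.5883).
e_1·v_2 = 0.1961·0 + (-0.7845)·3 + (-0.5883)·0 = -2.3534.
u_2 = v_2 + 2.3534·e_1 = (0.4615, 1.1538, -1.3846).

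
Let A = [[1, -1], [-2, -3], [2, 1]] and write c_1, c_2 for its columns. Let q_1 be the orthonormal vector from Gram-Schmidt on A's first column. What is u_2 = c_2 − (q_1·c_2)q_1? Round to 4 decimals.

u_2 = (-1.7778, -1.4444, -0.5556)

q_1 = c_1/‖c_1‖ = (1, -2, 2)/3.0000 = (0.3333, -0.6667, 0.6667).
r_{12} = q_1·c_2 = 2.3333.
u_2 = c_2 − 2.3333·q_1 = (-1.7778, -1.4444, -0.5556).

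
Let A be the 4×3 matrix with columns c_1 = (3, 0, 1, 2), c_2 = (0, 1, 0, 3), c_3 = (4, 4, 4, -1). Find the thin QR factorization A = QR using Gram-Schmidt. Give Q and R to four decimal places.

Q = [[0.8018, -0.4717, 0.0239], [0.0000, 0.3669, 0.8308], [0.2673, -0.1572, 0.4821], [0.5345, 0.7862, -0.2769]], R = [[3.7417, 1.6036, 3.7417], [0.0000, 2.7255, -1.8345], [0.0000, 0.0000, 5.6245]]

q_1 = c_1/‖c_1‖ = (3, 0, 1, 2)/3.7417 = (0.8018, 0.0000, 0.2673, 0.5345).
r_{12} = q_1·c_2 = 1.6036.
u_2 = c_2 − 1.6036·q_1 = (-1.2857, 1.0000, -0.4286, 2.1429).
‖u_2‖ = 2.7255, so q_2 = (-0.4717, 0.3669, -0.1572, 0.7862).
r_{13} = q_1·c_3 = 3.7417; r_{23} = q_2·c_3 = -1.8345.
u_3 = c_3 − 3.7417·q_1 + 1.8345·q_2 = (0.1346, 4.6731, 2.7115, -1.5577).
‖u_3‖ = 5.6245, so q_3 = (0.0239, 0.8308, 0.4821, -0.2769).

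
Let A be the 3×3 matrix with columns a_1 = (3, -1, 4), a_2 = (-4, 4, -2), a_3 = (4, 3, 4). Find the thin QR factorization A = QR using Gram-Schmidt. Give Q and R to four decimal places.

Q = [[0.5883, -0.3308, 0.7379], [-0.1961, 0.8269, 0.5270], [0.7845, 0.4548, -0.4216]], R = [[5.0990, -4.7068, 4.9029], [0.0000, 3.7210, 2.9768], [0.0000, 0.0000, 2.8460]]

q_1 = a_1/‖a_1‖ = (3, -1, 4)/5.0990 = (0.5883, -0.1961, 0.7845).
r_{12} = q_1·a_2 = -4.7068.
u_2 = a_2 + 4.7068·q_1 = (-1.2308, 3.0769, 1.6923).
‖u_2‖ = 3.7210, so q_2 = (-0.3308, 0.8269, 0.4548).
r_{13} = q_1·a_3 = 4.9029; r_{23} = q_2·a_3 = 2.9768.
u_3 = a_3 − 4.9029·q_1 − 2.9768·q_2 = (2.1000, 1.5000, -1.2000).
‖u_3‖ = 2.8460, so q_3 = (0.7379, 0.5270, -0.4216).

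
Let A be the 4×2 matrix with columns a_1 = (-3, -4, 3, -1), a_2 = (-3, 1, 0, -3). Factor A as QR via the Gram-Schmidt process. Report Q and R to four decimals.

q_1 = a_1/‖a_1‖ = (-3, -4, 3, -1)/5.9161 = (-0.5071, -0.6761, 0.5071, -0.1690).
r_{12} = q_1·a_2 = 1.3522.
u_2 = a_2 − 1.3522·q_1 = (-2.3143, 1.9143, -0.6857, -2.7714).
‖u_2‖ = 4.1438, so q_2 = (-0.5585, 0.4620, -0.1655, -0.6688).

Q = [[-0.5071, -0.5585], [-0.6761, 0.4620], [0.5071, -0.1655], [-0.1690, -0.6688]], R = [[5.9161, 1.3522], [0.0000, 4.1438]]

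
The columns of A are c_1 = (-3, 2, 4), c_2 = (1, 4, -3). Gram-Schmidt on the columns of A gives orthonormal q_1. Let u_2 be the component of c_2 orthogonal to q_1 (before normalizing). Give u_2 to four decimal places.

c_1 = (-3, 2, 4); ‖c_1‖ = 5.3852, so q_1 = (-0.5571, 0.3714, 0.7428).
q_1·c_2 = (-0.5571)·1 + 0.3714·4 + 0.7428·(-3) = -1.2999.
u_2 = c_2 + 1.2999·q_1 = (0.2759, 4.4828, -2.0345).

u_2 = (0.2759, 4.4828, -2.0345)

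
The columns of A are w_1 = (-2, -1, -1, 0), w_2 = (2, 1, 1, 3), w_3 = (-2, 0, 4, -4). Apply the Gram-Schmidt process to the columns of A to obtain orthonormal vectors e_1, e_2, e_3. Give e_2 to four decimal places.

e_2 = (0.0000, 0.0000, 0.0000, 1.0000)

w_1 = (-2, -1, -1, 0); ‖w_1‖ = 2.4495, so e_1 = (-0.8165, -0.4082, -0.4082, 0.0000).
e_1·w_2 = (-0.8165)·2 + (-0.4082)·1 + (-0.4082)·1 + 0.0000·3 = -2.4495.
u_2 = w_2 + 2.4495·e_1 = (0.0000, 0.0000, 0.0000, 3.0000).
‖u_2‖ = 3.0000, so e_2 = (0.0000, 0.0000, 0.0000, 1.0000).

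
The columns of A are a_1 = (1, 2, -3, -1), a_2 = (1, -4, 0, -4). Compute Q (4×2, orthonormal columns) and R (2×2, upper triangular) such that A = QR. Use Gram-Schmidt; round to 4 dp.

Q = [[0.2582, 0.2108], [0.5164, -0.6325], [-0.7746, -0.1054], [-0.2582, -0.7379]], R = [[3.8730, -0.7746], [0.0000, 5.6921]]

a_1 = (1, 2, -3, -1); ‖a_1‖ = 3.8730, so e_1 = (0.2582, 0.5164, -0.7746, -0.2582).
e_1·a_2 = 0.2582·1 + 0.5164·(-4) + (-0.7746)·0 + (-0.2582)·(-4) = -0.7746.
u_2 = a_2 + 0.7746·e_1 = (1.2000, -3.6000, -0.6000, -4.2000).
‖u_2‖ = 5.6921, so e_2 = (0.2108, -0.6325, -0.1054, -0.7379).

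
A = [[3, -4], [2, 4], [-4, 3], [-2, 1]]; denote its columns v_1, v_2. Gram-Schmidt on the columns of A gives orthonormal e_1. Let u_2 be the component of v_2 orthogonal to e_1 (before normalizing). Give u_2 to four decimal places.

e_1 = v_1/‖v_1‖ = (3, 2, -4, -2)/5.7446 = (0.5222, 0.3482, -0.6963, -0.3482).
r_{12} = e_1·v_2 = -3.1334.
u_2 = v_2 + 3.1334·e_1 = (-2.3636, 5.0909, 0.8182, -0.0909).

u_2 = (-2.3636, 5.0909, 0.8182, -0.0909)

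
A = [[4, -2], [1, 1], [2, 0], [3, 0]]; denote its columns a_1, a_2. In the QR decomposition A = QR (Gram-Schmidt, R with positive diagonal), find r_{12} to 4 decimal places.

r_{12} = -1.2780

q_1 = a_1/‖a_1‖ = (4, 1, 2, 3)/5.4772 = (0.7303, 0.1826, 0.3651, 0.5477).
r_{12} = q_1·a_2 = -1.2780.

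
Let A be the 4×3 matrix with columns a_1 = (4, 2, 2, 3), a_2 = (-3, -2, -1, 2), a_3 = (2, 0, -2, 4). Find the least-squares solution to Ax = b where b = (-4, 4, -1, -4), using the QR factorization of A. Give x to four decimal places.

e_1 = a_1/‖a_1‖ = (4, 2, 2, 3)/5.7446 = (0.6963, 0.3482, 0.3482, 0.5222).
r_{12} = e_1·a_2 = -2.0889.
u_2 = a_2 + 2.0889·e_1 = (-1.5455, -1.2727, -0.2727, 3.0909).
‖u_2‖ = 3.6927, so e_2 = (-0.4185, -0.3447, -0.0739, 0.8370).
r_{13} = e_1·a_3 = 2.7852; r_{23} = e_2·a_3 = 2.6588.
u_3 = a_3 − 2.7852·e_1 − 2.6588·e_2 = (1.1733, -0.0533, -2.7733, 0.3200).
‖u_3‖ = 3.0288, so e_3 = (0.3874, -0.0176, -0.9157, 0.1057).
Qᵀb = (-3.8297, -2.9788, -1.1270).
Back-substitute: x_3 = -1.1270/3.0288 = -0.3721.
x_2 = (-2.9788 − 2.6588·(-0.3721))/3.6927 = -0.5388.
x_1 = (-3.8297 + 2.0889·(-0.5388) − 2.7852·(-0.3721))/5.7446 = -0.6822.

x = (-0.6822, -0.5388, -0.3721)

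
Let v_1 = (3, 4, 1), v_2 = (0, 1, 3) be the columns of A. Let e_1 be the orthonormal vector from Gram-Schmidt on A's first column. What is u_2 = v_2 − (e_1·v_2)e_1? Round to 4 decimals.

v_1 = (3, 4, 1); ‖v_1‖ = 5.0990, so e_1 = (0.5883, 0.7845, 0.1961).
e_1·v_2 = 0.5883·0 + 0.7845·1 + 0.1961·3 = 1.3728.
u_2 = v_2 − 1.3728·e_1 = (-0.8077, -0.0769, 2.7308).

u_2 = (-0.8077, -0.0769, 2.7308)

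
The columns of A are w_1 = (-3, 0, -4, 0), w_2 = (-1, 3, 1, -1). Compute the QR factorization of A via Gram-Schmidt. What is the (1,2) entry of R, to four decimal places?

w_1 = (-3, 0, -4, 0); ‖w_1‖ = 5.0000, so q_1 = (-0.6000, 0.0000, -0.8000, 0.0000).
r_{12} = q_1·w_2 = -0.2000.

r_{12} = -0.2000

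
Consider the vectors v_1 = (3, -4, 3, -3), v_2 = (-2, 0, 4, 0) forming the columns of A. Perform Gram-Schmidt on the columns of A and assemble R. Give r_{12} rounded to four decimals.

r_{12} = 0.9150

v_1 = (3, -4, 3, -3); ‖v_1‖ = 6.5574, so e_1 = (0.4575, -0.6100, 0.4575, -0.4575).
r_{12} = e_1·v_2 = 0.9150.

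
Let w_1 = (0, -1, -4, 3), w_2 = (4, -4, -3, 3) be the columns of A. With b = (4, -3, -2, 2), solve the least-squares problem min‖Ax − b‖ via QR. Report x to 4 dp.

q_1 = w_1/‖w_1‖ = (0, -1, -4, 3)/5.0990 = (0.0000, -0.1961, -0.7845, 0.5883).
r_{12} = q_1·w_2 = 4.9029.
u_2 = w_2 − 4.9029·q_1 = (4.0000, -3.0385, 0.8462, 0.1154).
‖u_2‖ = 5.0952, so q_2 = (0.7850, -0.5963, 0.1661, 0.0226).
Qᵀb = (3.3340, 4.6423).
Back-substitute: x_2 = 4.6423/5.0952 = 0.9111.
x_1 = (3.3340 − 4.9029·0.9111)/5.0990 = -0.2222.

x = (-0.2222, 0.9111)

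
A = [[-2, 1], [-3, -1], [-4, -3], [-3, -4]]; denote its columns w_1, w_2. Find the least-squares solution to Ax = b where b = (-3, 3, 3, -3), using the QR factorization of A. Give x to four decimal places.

x = (-0.2170, 0.0898)

w_1 = (-2, -3, -4, -3); ‖w_1‖ = 6.1644, so q_1 = (-0.3244, -0.4867, -0.6489, -0.4867).
q_1·w_2 = (-0.3244)·1 + (-0.4867)·(-1) + (-0.6489)·(-3) + (-0.4867)·(-4) = 4.0555.
u_2 = w_2 − 4.0555·q_1 = (2.3158, 0.9737, -0.3684, -2.0263).
‖u_2‖ = 3.2485, so q_2 = (0.7129, 0.2997, -0.1134, -0.6238).
Qᵀb = (-0.9733, 0.2916).
Back-substitute: x_2 = 0.2916/3.2485 = 0.0898.
x_1 = (-0.9733 − 4.0555·0.0898)/6.1644 = -0.2170.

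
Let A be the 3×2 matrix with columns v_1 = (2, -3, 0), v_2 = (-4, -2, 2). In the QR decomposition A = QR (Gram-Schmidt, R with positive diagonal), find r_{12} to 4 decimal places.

r_{12} = -0.5547

v_1 = (2, -3, 0); ‖v_1‖ = 3.6056, so q_1 = (0.5547, -0.8321, 0.0000).
r_{12} = q_1·v_2 = -0.5547.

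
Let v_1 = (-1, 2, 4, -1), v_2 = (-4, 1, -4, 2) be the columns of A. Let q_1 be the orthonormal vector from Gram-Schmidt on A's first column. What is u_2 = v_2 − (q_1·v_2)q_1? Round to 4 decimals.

v_1 = (-1, 2, 4, -1); ‖v_1‖ = 4.6904, so q_1 = (-0.2132, 0.4264, 0.8528, -0.2132).
q_1·v_2 = (-0.2132)·(-4) + 0.4264·1 + 0.8528·(-4) + (-0.2132)·2 = -2.5584.
u_2 = v_2 + 2.5584·q_1 = (-4.5455, 2.0909, -1.8182, 1.4545).

u_2 = (-4.5455, 2.0909, -1.8182, 1.4545)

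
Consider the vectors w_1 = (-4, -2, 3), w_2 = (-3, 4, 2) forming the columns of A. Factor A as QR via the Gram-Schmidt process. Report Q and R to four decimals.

Q = [[-0.7428, -0.3206], [-0.3714, 0.9277], [0.5571, 0.1910]], R = [[5.3852, 1.8570], [0.0000, 5.0549]]

w_1 = (-4, -2, 3); ‖w_1‖ = 5.3852, so q_1 = (-0.7428, -0.3714, 0.5571).
q_1·w_2 = (-0.7428)·(-3) + (-0.3714)·4 + 0.5571·2 = 1.8570.
u_2 = w_2 − 1.8570·q_1 = (-1.6207, 4.6897, 0.9655).
‖u_2‖ = 5.0549, so q_2 = (-0.3206, 0.9277, 0.1910).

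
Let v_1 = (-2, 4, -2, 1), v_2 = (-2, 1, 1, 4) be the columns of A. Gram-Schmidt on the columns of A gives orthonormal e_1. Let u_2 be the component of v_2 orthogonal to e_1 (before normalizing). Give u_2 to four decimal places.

u_2 = (-1.2000, -0.6000, 1.8000, 3.6000)

e_1 = v_1/‖v_1‖ = (-2, 4, -2, 1)/5.0000 = (-0.4000, 0.8000, -0.4000, 0.2000).
r_{12} = e_1·v_2 = 2.0000.
u_2 = v_2 − 2.0000·e_1 = (-1.2000, -0.6000, 1.8000, 3.6000).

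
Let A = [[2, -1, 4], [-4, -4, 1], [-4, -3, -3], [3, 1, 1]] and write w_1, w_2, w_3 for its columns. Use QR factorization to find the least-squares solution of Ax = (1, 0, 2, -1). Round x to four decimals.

w_1 = (2, -4, -4, 3); ‖w_1‖ = 6.7082, so q_1 = (0.2981, -0.5963, -0.5963, 0.4472).
q_1·w_2 = 0.2981·(-1) + (-0.5963)·(-4) + (-0.5963)·(-3) + 0.4472·1 = 4.3231.
u_2 = w_2 − 4.3231·q_1 = (-2.2889, -1.4222, -0.4222, -0.9333).
‖u_2‖ = 2.8829, so q_2 = (-0.7940, -0.4933, -0.1465, -0.3237).
q_1·w_3 = 0.2981·4 + (-0.5963)·1 + (-0.5963)·(-3) + 0.4472·1 = 2.8324; q_2·w_3 = (-0.7940)·4 + (-0.4933)·1 + (-0.1465)·(-3) + (-0.3237)·1 = -3.5535.
u_3 = w_3 − 2.8324·q_1 + 3.5535·q_2 = (0.3342, 0.9358, -1.8316, -1.4171).
‖u_3‖ = 2.5200, so q_3 = (0.1326, 0.3714, -0.7268, -0.5624).
Qᵀb = (-1.3416, -0.7631, -0.7586).
Back-substitute: x_3 = -0.7586/2.5200 = -0.3011.
x_2 = (-0.7631 + 3.5535·(-0.3011))/2.8829 = -0.6358.
x_1 = (-1.3416 − 4.3231·(-0.6358) − 2.8324·(-0.3011))/6.7082 = 0.3368.

x = (0.3368, -0.6358, -0.3011)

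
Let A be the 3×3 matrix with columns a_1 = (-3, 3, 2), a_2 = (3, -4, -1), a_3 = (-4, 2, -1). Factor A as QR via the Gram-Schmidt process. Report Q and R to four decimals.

a_1 = (-3, 3, 2); ‖a_1‖ = 4.6904, so q_1 = (-0.6396, 0.6396, 0.4264).
q_1·a_2 = (-0.6396)·3 + 0.6396·(-4) + 0.4264·(-1) = -4.9036.
u_2 = a_2 + 4.9036·q_1 = (-0.1364, -0.8636, 1.0909).
‖u_2‖ = 1.3981, so q_2 = (-0.0975, -0.6177, 0.7803).
q_1·a_3 = (-0.6396)·(-4) + 0.6396·2 + 0.4264·(-1) = 3.4112; q_2·a_3 = (-0.0975)·(-4) + (-0.6177)·2 + 0.7803·(-1) = -1.6256.
u_3 = a_3 − 3.4112·q_1 + 1.6256·q_2 = (-1.9767, -1.1860, -1.1860).
‖u_3‖ = 2.5925, so q_3 = (-0.7625, -0.4575, -0.4575).

Q = [[-0.6396, -0.0975, -0.7625], [0.6396, -0.6177, -0.4575], [0.4264, 0.7803, -0.4575]], R = [[4.6904, -4.9036, 3.4112], [0.0000, 1.3981, -1.6256], [0.0000, 0.0000, 2.5925]]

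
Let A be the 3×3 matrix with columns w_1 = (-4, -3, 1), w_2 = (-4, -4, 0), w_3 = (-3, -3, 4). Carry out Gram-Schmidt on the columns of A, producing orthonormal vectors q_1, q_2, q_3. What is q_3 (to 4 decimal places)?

q_3 = (0.5774, -0.5774, 0.5774)

w_1 = (-4, -3, 1); ‖w_1‖ = 5.0990, so q_1 = (-0.7845, -0.5883, 0.1961).
q_1·w_2 = (-0.7845)·(-4) + (-0.5883)·(-4) + 0.1961·0 = 5.4913.
u_2 = w_2 − 5.4913·q_1 = (0.3077, -0.7692, -1.0769).
‖u_2‖ = 1.3587, so q_2 = (0.2265, -0.5661, -0.7926).
q_1·w_3 = (-0.7845)·(-3) + (-0.5883)·(-3) + 0.1961·4 = 4.9029; q_2·w_3 = 0.2265·(-3) + (-0.5661)·(-3) + (-0.7926)·4 = -2.1513.
u_3 = w_3 − 4.9029·q_1 + 2.1513·q_2 = (1.3333, -1.3333, 1.3333).
‖u_3‖ = 2.3094, so q_3 = (0.5774, -0.5774, 0.5774).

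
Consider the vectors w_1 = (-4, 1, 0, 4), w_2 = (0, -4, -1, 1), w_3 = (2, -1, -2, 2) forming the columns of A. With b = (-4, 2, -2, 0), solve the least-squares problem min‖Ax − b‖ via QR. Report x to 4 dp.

x = (0.5365, -0.2017, -0.2961)

w_1 = (-4, 1, 0, 4); ‖w_1‖ = 5.7446, so e_1 = (-0.6963, 0.1741, 0.0000, 0.6963).
e_1·w_2 = (-0.6963)·0 + 0.1741·(-4) + 0.0000·(-1) + 0.6963·1 = 0.0000.
u_2 = w_2 + 0.0000·e_1 = (0.0000, -4.0000, -1.0000, 1.0000).
‖u_2‖ = 4.2426, so e_2 = (0.0000, -0.9428, -0.2357, 0.2357).
e_1·w_3 = (-0.6963)·2 + 0.1741·(-1) + 0.0000·(-2) + 0.6963·2 = -0.1741; e_2·w_3 = 0.0000·2 + (-0.9428)·(-1) + (-0.2357)·(-2) + 0.2357·2 = 1.8856.
u_3 = w_3 + 0.1741·e_1 − 1.8856·e_2 = (1.8788, 0.8081, -1.5556, 1.6768).
‖u_3‖ = 3.0682, so e_3 = (0.6123, 0.2634, -0.5070, 0.5465).
Qᵀb = (3.1334, -1.4142, -0.9086).
Back-substitute: x_3 = -0.9086/3.0682 = -0.2961.
x_2 = (-1.4142 − 1.8856·(-0.2961))/4.2426 = -0.2017.
x_1 = (3.1334 + 0.0000·(-0.2017) + 0.1741·(-0.2961))/5.7446 = 0.5365.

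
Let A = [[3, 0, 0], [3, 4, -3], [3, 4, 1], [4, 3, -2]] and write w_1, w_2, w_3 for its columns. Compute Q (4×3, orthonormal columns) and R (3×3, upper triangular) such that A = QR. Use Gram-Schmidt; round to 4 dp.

w_1 = (3, 3, 3, 4); ‖w_1‖ = 6.5574, so q_1 = (0.4575, 0.4575, 0.4575, 0.6100).
q_1·w_2 = 0.4575·0 + 0.4575·4 + 0.4575·4 + 0.6100·3 = 5.4899.
u_2 = w_2 − 5.4899·q_1 = (-2.5116, 1.4884, 1.4884, -0.3488).
‖u_2‖ = 3.2955, so q_2 = (-0.7621, 0.4516, 0.4516, -0.1059).
q_1·w_3 = 0.4575·0 + 0.4575·(-3) + 0.4575·1 + 0.6100·(-2) = -2.1350; q_2·w_3 = (-0.7621)·0 + 0.4516·(-3) + 0.4516·1 + (-0.1059)·(-2) = -0.6916.
u_3 = w_3 + 2.1350·q_1 + 0.6916·q_2 = (0.4497, -1.7109, 2.2891, -0.7709).
‖u_3‖ = 2.9939, so q_3 = (0.1502, -0.5715, 0.7646, -0.2575).

Q = [[0.4575, -0.7621, 0.1502], [0.4575, 0.4516, -0.5715], [0.4575, 0.4516, 0.7646], [0.6100, -0.1059, -0.2575]], R = [[6.5574, 5.4899, -2.1350], [0.0000, 3.2955, -0.6916], [0.0000, 0.0000, 2.9939]]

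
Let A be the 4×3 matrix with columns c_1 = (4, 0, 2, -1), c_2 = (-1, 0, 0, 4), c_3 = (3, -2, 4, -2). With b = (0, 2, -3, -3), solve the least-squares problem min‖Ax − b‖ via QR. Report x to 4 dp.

c_1 = (4, 0, 2, -1); ‖c_1‖ = 4.5826, so q_1 = (0.8729, 0.0000, 0.4364, -0.2182).
q_1·c_2 = 0.8729·(-1) + 0.0000·0 + 0.4364·0 + (-0.2182)·4 = -1.7457.
u_2 = c_2 + 1.7457·q_1 = (0.5238, 0.0000, 0.7619, 3.6190).
‖u_2‖ = 3.7353, so q_2 = (0.1402, 0.0000, 0.2040, 0.9689).
q_1·c_3 = 0.8729·3 + 0.0000·(-2) + 0.4364·4 + (-0.2182)·(-2) = 4.8008; q_2·c_3 = 0.1402·3 + 0.0000·(-2) + 0.2040·4 + 0.9689·(-2) = -0.7012.
u_3 = c_3 − 4.8008·q_1 + 0.7012·q_2 = (-1.0922, -2.0000, 2.0478, -0.2730).
‖u_3‖ = 3.0758, so q_3 = (-0.3551, -0.6502, 0.6658, -0.0888).
Qᵀb = (-0.6547, -3.5186, -3.0314).
Back-substitute: x_3 = -3.0314/3.0758 = -0.9856.
x_2 = (-3.5186 + 0.7012·(-0.9856))/3.7353 = -1.1270.
x_1 = (-0.6547 + 1.7457·(-1.1270) − 4.8008·(-0.9856))/4.5826 = 0.4603.

x = (0.4603, -1.1270, -0.9856)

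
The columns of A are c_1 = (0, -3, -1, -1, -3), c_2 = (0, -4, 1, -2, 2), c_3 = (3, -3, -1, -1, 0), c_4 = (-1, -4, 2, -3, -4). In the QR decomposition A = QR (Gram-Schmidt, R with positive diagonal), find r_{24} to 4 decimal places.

r_{24} = 1.5267

c_1 = (0, -3, -1, -1, -3); ‖c_1‖ = 4.4721, so e_1 = (0.0000, -0.6708, -0.2236, -0.2236, -0.6708).
e_1·c_2 = 0.0000·0 + (-0.6708)·(-4) + (-0.2236)·1 + (-0.2236)·(-2) + (-0.6708)·2 = 1.5652.
u_2 = c_2 − 1.5652·e_1 = (0.0000, -2.9500, 1.3500, -1.6500, 3.0500).
‖u_2‖ = 4.7487, so e_2 = (0.0000, -0.6212, 0.2843, -0.3475, 0.6423).
r_{24} = e_2·c_4 = 1.5267.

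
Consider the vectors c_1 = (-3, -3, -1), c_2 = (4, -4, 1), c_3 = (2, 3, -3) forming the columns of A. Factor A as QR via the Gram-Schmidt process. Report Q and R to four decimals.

Q = [[-0.6882, 0.6694, 0.2798], [-0.6882, -0.7244, 0.0400], [-0.2294, 0.1650, -0.9592]], R = [[4.3589, -0.2294, -2.7530], [0.0000, 5.7400, -1.3295], [0.0000, 0.0000, 3.5572]]

e_1 = c_1/‖c_1‖ = (-3, -3, -1)/4.3589 = (-0.6882, -0.6882, -0.2294).
r_{12} = e_1·c_2 = -0.2294.
u_2 = c_2 + 0.2294·e_1 = (3.8421, -4.1579, 0.9474).
‖u_2‖ = 5.7400, so e_2 = (0.6694, -0.7244, 0.1650).
r_{13} = e_1·c_3 = -2.7530; r_{23} = e_2·c_3 = -1.3295.
u_3 = c_3 + 2.7530·e_1 + 1.3295·e_2 = (0.9952, 0.1422, -3.4121).
‖u_3‖ = 3.5572, so e_3 = (0.2798, 0.0400, -0.9592).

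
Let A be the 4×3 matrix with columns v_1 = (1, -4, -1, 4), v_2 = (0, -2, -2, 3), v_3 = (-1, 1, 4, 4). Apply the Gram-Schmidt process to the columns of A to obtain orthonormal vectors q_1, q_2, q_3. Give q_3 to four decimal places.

q_1 = v_1/‖v_1‖ = (1, -4, -1, 4)/5.8310 = (0.1715, -0.6860, -0.1715, 0.6860).
r_{12} = q_1·v_2 = 3.7730.
u_2 = v_2 − 3.7730·q_1 = (-0.6471, 0.5882, -1.3529, 0.4118).
‖u_2‖ = 1.6627, so q_2 = (-0.3892, 0.3538, -0.8137, 0.2476).
r_{13} = q_1·v_3 = 1.2005; r_{23} = q_2·v_3 = -1.5212.
u_3 = v_3 − 1.2005·q_1 + 1.5212·q_2 = (-1.7979, 2.3617, 2.9681, 3.5532).
‖u_3‖ = 5.4995, so q_3 = (-0.3269, 0.4294, 0.5397, 0.6461).

q_3 = (-0.3269, 0.4294, 0.5397, 0.6461)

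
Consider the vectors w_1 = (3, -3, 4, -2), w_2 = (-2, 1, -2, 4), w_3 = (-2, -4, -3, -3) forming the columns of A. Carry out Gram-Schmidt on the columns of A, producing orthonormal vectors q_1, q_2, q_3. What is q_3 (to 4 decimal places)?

w_1 = (3, -3, 4, -2); ‖w_1‖ = 6.1644, so q_1 = (0.4867, -0.4867, 0.6489, -0.3244).
q_1·w_2 = 0.4867·(-2) + (-0.4867)·1 + 0.6489·(-2) + (-0.3244)·4 = -4.0555.
u_2 = w_2 + 4.0555·q_1 = (-0.0263, -0.9737, 0.6316, 2.6842).
‖u_2‖ = 2.9245, so q_2 = (-0.0090, -0.3329, 0.2160, 0.9178).
q_1·w_3 = 0.4867·(-2) + (-0.4867)·(-4) + 0.6489·(-3) + (-0.3244)·(-3) = 0.0000; q_2·w_3 = (-0.0090)·(-2) + (-0.3329)·(-4) + 0.2160·(-3) + 0.9178·(-3) = -2.0516.
u_3 = w_3 + 0.0000·q_1 + 2.0516·q_2 = (-2.0185, -4.6831, -2.5569, -1.1169).
‖u_3‖ = 5.8130, so q_3 = (-0.3472, -0.8056, -0.4399, -0.1921).

q_3 = (-0.3472, -0.8056, -0.4399, -0.1921)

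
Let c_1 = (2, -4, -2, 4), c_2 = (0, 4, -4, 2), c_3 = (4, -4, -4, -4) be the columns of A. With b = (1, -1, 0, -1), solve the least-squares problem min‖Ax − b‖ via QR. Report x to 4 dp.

x = (-0.0207, -0.1274, 0.1768)

c_1 = (2, -4, -2, 4); ‖c_1‖ = 6.3246, so q_1 = (0.3162, -0.6325, -0.3162, 0.6325).
q_1·c_2 = 0.3162·0 + (-0.6325)·4 + (-0.3162)·(-4) + 0.6325·2 = 0.0000.
u_2 = c_2 + 0.0000·q_1 = (0.0000, 4.0000, -4.0000, 2.0000).
‖u_2‖ = 6.0000, so q_2 = (0.0000, 0.6667, -0.6667, 0.3333).
q_1·c_3 = 0.3162·4 + (-0.6325)·(-4) + (-0.3162)·(-4) + 0.6325·(-4) = 2.5298; q_2·c_3 = 0.0000·4 + 0.6667·(-4) + (-0.6667)·(-4) + 0.3333·(-4) = -1.3333.
u_3 = c_3 − 2.5298·q_1 + 1.3333·q_2 = (3.2000, -1.5111, -4.0889, -5.1556).
‖u_3‖ = 7.4714, so q_3 = (0.4283, -0.2023, -0.5473, -0.6900).
Qᵀb = (0.3162, -1.0000, 1.3206).
Back-substitute: x_3 = 1.3206/7.4714 = 0.1768.
x_2 = (-1.0000 + 1.3333·0.1768)/6.0000 = -0.1274.
x_1 = (0.3162 + 0.0000·(-0.1274) − 2.5298·0.1768)/6.3246 = -0.0207.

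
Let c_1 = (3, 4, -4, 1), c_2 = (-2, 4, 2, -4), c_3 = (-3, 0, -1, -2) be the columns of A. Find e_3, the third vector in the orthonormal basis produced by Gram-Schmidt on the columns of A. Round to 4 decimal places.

e_3 = (-0.6376, -0.1819, -0.7153, -0.2208)

c_1 = (3, 4, -4, 1); ‖c_1‖ = 6.4807, so e_1 = (0.4629, 0.6172, -0.6172, 0.1543).
e_1·c_2 = 0.4629·(-2) + 0.6172·4 + (-0.6172)·2 + 0.1543·(-4) = -0.3086.
u_2 = c_2 + 0.3086·e_1 = (-1.8571, 4.1905, 1.8095, -3.9524).
‖u_2‖ = 6.3170, so e_2 = (-0.2940, 0.6634, 0.2865, -0.6257).
e_1·c_3 = 0.4629·(-3) + 0.6172·0 + (-0.6172)·(-1) + 0.1543·(-2) = -1.0801; e_2·c_3 = (-0.2940)·(-3) + 0.6634·0 + 0.2865·(-1) + (-0.6257)·(-2) = 1.8469.
u_3 = c_3 + 1.0801·e_1 − 1.8469·e_2 = (-1.9570, -0.5585, -2.1957, -0.6778).
‖u_3‖ = 3.0696, so e_3 = (-0.6376, -0.1819, -0.7153, -0.2208).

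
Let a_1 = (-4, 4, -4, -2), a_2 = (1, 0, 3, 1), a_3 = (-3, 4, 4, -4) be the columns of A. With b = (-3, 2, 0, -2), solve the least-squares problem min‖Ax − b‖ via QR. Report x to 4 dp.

x = (0.2208, -0.2680, 0.3846)

a_1 = (-4, 4, -4, -2); ‖a_1‖ = 7.2111, so e_1 = (-0.5547, 0.5547, -0.5547, -0.2774).
e_1·a_2 = (-0.5547)·1 + 0.5547·0 + (-0.5547)·3 + (-0.2774)·1 = -2.4962.
u_2 = a_2 + 2.4962·e_1 = (-0.3846, 1.3846, 1.6154, 0.3077).
‖u_2‖ = 2.1839, so e_2 = (-0.1761, 0.6340, 0.7397, 0.1409).
e_1·a_3 = (-0.5547)·(-3) + 0.5547·4 + (-0.5547)·4 + (-0.2774)·(-4) = 2.7735; e_2·a_3 = (-0.1761)·(-3) + 0.6340·4 + 0.7397·4 + 0.1409·(-4) = 5.4596.
u_3 = a_3 − 2.7735·e_1 − 5.4596·e_2 = (-0.5000, -1.0000, 1.5000, -4.0000).
‖u_3‖ = 4.4159, so e_3 = (-0.1132, -0.2265, 0.3397, -0.9058).
Qᵀb = (3.3282, 1.5146, 1.6984).
Back-substitute: x_3 = 1.6984/4.4159 = 0.3846.
x_2 = (1.5146 − 5.4596·0.3846)/2.1839 = -0.2680.
x_1 = (3.3282 + 2.4962·(-0.2680) − 2.7735·0.3846)/7.2111 = 0.2208.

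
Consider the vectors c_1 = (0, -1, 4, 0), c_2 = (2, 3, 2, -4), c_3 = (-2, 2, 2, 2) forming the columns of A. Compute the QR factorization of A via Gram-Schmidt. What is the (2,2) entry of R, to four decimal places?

c_1 = (0, -1, 4, 0); ‖c_1‖ = 4.1231, so q_1 = (0.0000, -0.2425, 0.9701, 0.0000).
q_1·c_2 = 0.0000·2 + (-0.2425)·3 + 0.9701·2 + 0.0000·(-4) = 1.2127.
u_2 = c_2 − 1.2127·q_1 = (2.0000, 3.2941, 0.8235, -4.0000).
r_{22} = ‖u_2‖ = 5.6151.

r_{22} = 5.6151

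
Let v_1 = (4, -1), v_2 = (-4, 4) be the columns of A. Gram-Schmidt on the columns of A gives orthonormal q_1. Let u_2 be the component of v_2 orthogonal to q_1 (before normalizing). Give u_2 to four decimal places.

u_2 = (0.7059, 2.8235)

v_1 = (4, -1); ‖v_1‖ = 4.1231, so q_1 = (0.9701, -0.2425).
q_1·v_2 = 0.9701·(-4) + (-0.2425)·4 = -4.8507.
u_2 = v_2 + 4.8507·q_1 = (0.7059, 2.8235).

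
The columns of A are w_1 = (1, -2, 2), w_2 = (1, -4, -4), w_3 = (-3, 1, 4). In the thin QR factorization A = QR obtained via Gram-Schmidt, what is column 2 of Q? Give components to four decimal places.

q_2 = (0.1550, -0.6587, -0.7362)

w_1 = (1, -2, 2); ‖w_1‖ = 3.0000, so q_1 = (0.3333, -0.6667, 0.6667).
q_1·w_2 = 0.3333·1 + (-0.6667)·(-4) + 0.6667·(-4) = 0.3333.
u_2 = w_2 − 0.3333·q_1 = (0.8889, -3.7778, -4.2222).
‖u_2‖ = 5.7349, so q_2 = (0.1550, -0.6587, -0.7362).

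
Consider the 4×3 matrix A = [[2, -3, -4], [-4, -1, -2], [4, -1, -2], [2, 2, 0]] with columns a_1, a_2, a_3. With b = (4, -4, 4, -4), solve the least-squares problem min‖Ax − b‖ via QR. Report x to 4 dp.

x = (0.9735, -2.9027, 1.5929)

e_1 = a_1/‖a_1‖ = (2, -4, 4, 2)/6.3246 = (0.3162, -0.6325, 0.6325, 0.3162).
r_{12} = e_1·a_2 = -0.3162.
u_2 = a_2 + 0.3162·e_1 = (-2.9000, -1.2000, -0.8000, 2.1000).
‖u_2‖ = 3.8601, so e_2 = (-0.7513, -0.3109, -0.2073, 0.5440).
r_{13} = e_1·a_3 = -1.2649; r_{23} = e_2·a_3 = 4.0414.
u_3 = a_3 + 1.2649·e_1 − 4.0414·e_2 = (-0.5638, -1.5436, -0.3624, -1.7987).
‖u_3‖ = 2.4632, so e_3 = (-0.2289, -0.6267, -0.1471, -0.7302).
Qᵀb = (5.0596, -4.7668, 3.9236).
Back-substitute: x_3 = 3.9236/2.4632 = 1.5929.
x_2 = (-4.7668 − 4.0414·1.5929)/3.8601 = -2.9027.
x_1 = (5.0596 + 0.3162·(-2.9027) + 1.2649·1.5929)/6.3246 = 0.9735.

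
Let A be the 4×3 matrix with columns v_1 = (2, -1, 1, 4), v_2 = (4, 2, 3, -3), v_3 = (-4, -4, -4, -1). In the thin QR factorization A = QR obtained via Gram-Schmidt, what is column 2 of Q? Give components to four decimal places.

q_2 = (0.6969, 0.3040, 0.5115, -0.4003)

q_1 = v_1/‖v_1‖ = (2, -1, 1, 4)/4.6904 = (0.4264, -0.2132, 0.2132, 0.8528).
r_{12} = q_1·v_2 = -0.6396.
u_2 = v_2 + 0.6396·q_1 = (4.2727, 1.8636, 3.1364, -2.4545).
‖u_2‖ = 6.1311, so q_2 = (0.6969, 0.3040, 0.5115, -0.4003).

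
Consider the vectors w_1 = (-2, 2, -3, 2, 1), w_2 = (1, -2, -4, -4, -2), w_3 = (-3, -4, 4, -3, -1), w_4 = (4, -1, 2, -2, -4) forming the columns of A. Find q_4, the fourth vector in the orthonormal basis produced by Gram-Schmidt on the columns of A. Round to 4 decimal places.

w_1 = (-2, 2, -3, 2, 1); ‖w_1‖ = 4.6904, so q_1 = (-0.4264, 0.4264, -0.6396, 0.4264, 0.2132).
q_1·w_2 = (-0.4264)·1 + 0.4264·(-2) + (-0.6396)·(-4) + 0.4264·(-4) + 0.2132·(-2) = -0.8528.
u_2 = w_2 + 0.8528·q_1 = (0.6364, -1.6364, -4.5455, -3.6364, -1.8182).
‖u_2‖ = 6.3461, so q_2 = (0.1003, -0.2579, -0.7163, -0.5730, -0.2865).
q_1·w_3 = (-0.4264)·(-3) + 0.4264·(-4) + (-0.6396)·4 + 0.4264·(-3) + 0.2132·(-1) = -4.4772; q_2·w_3 = 0.1003·(-3) + (-0.2579)·(-4) + (-0.7163)·4 + (-0.5730)·(-3) + (-0.2865)·(-1) = -0.1289.
u_3 = w_3 + 4.4772·q_1 + 0.1289·q_2 = (-4.8962, -2.1242, 1.0440, -1.1648, -0.0824).
‖u_3‖ = 5.5622, so q_3 = (-0.8803, -0.3819, 0.1877, -0.2094, -0.0148).
q_1·w_4 = (-0.4264)·4 + 0.4264·(-1) + (-0.6396)·2 + 0.4264·(-2) + 0.2132·(-4) = -5.1168; q_2·w_4 = 0.1003·4 + (-0.2579)·(-1) + (-0.7163)·2 + (-0.5730)·(-2) + (-0.2865)·(-4) = 1.5185; q_3·w_4 = (-0.8803)·4 + (-0.3819)·(-1) + 0.1877·2 + (-0.2094)·(-2) + (-0.0148)·(-4) = -2.2857.
u_4 = w_4 + 5.1168·q_1 − 1.5185·q_2 + 2.2857·q_3 = (-0.3461, 0.7005, 0.2439, 0.5733, -2.5079).
‖u_4‖ = 2.6997, so q_4 = (-0.1282, 0.2595, 0.0904, 0.2124, -0.9290).

q_4 = (-0.1282, 0.2595, 0.0904, 0.2124, -0.9290)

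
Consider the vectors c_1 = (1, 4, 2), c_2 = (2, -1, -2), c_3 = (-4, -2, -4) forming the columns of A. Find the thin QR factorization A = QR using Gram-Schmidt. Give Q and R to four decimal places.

Q = [[0.2182, 0.8468, -0.4851], [0.8729, 0.0529, 0.4851], [0.4364, -0.5293, -0.7276]], R = [[4.5826, -1.3093, -4.3644], [0.0000, 2.6992, -1.3761], [0.0000, 0.0000, 3.8806]]

c_1 = (1, 4, 2); ‖c_1‖ = 4.5826, so e_1 = (0.2182, 0.8729, 0.4364).
e_1·c_2 = 0.2182·2 + 0.8729·(-1) + 0.4364·(-2) = -1.3093.
u_2 = c_2 + 1.3093·e_1 = (2.2857, 0.1429, -1.4286).
‖u_2‖ = 2.6992, so e_2 = (0.8468, 0.0529, -0.5293).
e_1·c_3 = 0.2182·(-4) + 0.8729·(-2) + 0.4364·(-4) = -4.3644; e_2·c_3 = 0.8468·(-4) + 0.0529·(-2) + (-0.5293)·(-4) = -1.3761.
u_3 = c_3 + 4.3644·e_1 + 1.3761·e_2 = (-1.8824, 1.8824, -2.8235).
‖u_3‖ = 3.8806, so e_3 = (-0.4851, 0.4851, -0.7276).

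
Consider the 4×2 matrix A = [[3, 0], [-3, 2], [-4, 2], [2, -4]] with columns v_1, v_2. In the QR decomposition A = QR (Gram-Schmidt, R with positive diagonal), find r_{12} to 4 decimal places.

r_{12} = -3.5689

e_1 = v_1/‖v_1‖ = (3, -3, -4, 2)/6.1644 = (0.4867, -0.4867, -0.6489, 0.3244).
r_{12} = e_1·v_2 = -3.5689.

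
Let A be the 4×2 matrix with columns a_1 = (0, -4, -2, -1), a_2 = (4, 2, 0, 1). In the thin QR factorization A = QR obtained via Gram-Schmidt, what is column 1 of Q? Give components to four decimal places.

e_1 = a_1/‖a_1‖ = (0, -4, -2, -1)/4.5826 = (0.0000, -0.8729, -0.4364, -0.2182).

e_1 = (0.0000, -0.8729, -0.4364, -0.2182)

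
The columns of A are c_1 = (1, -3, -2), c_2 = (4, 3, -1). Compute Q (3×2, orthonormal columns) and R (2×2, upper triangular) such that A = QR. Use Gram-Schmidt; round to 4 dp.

c_1 = (1, -3, -2); ‖c_1‖ = 3.7417, so q_1 = (0.2673, -0.8018, -0.5345).
q_1·c_2 = 0.2673·4 + (-0.8018)·3 + (-0.5345)·(-1) = -0.8018.
u_2 = c_2 + 0.8018·q_1 = (4.2143, 2.3571, -1.4286).
‖u_2‖ = 5.0356, so q_2 = (0.8369, 0.4681, -0.2837).

Q = [[0.2673, 0.8369], [-0.8018, 0.4681], [-0.5345, -0.2837]], R = [[3.7417, -0.8018], [0.0000, 5.0356]]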